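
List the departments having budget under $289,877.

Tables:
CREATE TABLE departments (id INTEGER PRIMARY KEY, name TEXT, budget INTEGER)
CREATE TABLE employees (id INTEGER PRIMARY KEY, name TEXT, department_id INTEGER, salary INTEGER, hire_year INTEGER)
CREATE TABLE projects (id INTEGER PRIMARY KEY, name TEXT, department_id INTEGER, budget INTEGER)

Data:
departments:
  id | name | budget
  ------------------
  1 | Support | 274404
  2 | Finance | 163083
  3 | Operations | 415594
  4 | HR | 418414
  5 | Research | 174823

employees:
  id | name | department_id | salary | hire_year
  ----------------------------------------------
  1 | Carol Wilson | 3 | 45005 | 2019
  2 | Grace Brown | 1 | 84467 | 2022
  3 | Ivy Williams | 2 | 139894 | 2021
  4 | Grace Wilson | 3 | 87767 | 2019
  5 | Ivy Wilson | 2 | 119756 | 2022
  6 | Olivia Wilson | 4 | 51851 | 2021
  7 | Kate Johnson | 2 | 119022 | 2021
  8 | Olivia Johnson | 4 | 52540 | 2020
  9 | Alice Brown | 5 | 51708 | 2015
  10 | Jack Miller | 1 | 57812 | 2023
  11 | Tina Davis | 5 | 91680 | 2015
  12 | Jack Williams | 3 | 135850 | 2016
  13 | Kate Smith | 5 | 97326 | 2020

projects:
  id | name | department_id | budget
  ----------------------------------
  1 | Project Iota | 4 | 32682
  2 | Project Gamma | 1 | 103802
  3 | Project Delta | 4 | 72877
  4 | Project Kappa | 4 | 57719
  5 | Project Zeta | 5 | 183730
SELECT name, budget FROM departments WHERE budget < 289877

Execution result:
name | budget
Support | 274404
Finance | 163083
Research | 174823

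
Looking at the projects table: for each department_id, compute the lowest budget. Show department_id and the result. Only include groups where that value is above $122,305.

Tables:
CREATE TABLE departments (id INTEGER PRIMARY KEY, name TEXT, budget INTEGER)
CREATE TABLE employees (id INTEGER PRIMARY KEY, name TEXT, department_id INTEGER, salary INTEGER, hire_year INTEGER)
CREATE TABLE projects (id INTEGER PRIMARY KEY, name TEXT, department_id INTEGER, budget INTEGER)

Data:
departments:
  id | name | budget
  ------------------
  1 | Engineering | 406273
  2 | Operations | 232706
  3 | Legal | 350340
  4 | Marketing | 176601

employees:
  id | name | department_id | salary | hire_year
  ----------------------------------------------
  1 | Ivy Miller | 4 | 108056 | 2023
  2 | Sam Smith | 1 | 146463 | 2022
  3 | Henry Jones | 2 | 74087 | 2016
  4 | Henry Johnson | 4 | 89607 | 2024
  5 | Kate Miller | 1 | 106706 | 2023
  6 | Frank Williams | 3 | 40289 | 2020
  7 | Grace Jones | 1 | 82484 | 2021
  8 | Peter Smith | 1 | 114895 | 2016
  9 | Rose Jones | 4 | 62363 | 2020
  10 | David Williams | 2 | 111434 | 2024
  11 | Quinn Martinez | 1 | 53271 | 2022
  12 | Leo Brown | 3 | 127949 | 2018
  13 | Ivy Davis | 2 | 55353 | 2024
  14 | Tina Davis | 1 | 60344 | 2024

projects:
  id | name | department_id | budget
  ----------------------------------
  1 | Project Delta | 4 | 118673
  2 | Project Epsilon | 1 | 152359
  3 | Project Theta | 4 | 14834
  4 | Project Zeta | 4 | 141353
SELECT department_id, MIN(budget) AS min_budget FROM projects GROUP BY department_id HAVING MIN(budget) > 122305

Execution result:
department_id | min_budget
1 | 152359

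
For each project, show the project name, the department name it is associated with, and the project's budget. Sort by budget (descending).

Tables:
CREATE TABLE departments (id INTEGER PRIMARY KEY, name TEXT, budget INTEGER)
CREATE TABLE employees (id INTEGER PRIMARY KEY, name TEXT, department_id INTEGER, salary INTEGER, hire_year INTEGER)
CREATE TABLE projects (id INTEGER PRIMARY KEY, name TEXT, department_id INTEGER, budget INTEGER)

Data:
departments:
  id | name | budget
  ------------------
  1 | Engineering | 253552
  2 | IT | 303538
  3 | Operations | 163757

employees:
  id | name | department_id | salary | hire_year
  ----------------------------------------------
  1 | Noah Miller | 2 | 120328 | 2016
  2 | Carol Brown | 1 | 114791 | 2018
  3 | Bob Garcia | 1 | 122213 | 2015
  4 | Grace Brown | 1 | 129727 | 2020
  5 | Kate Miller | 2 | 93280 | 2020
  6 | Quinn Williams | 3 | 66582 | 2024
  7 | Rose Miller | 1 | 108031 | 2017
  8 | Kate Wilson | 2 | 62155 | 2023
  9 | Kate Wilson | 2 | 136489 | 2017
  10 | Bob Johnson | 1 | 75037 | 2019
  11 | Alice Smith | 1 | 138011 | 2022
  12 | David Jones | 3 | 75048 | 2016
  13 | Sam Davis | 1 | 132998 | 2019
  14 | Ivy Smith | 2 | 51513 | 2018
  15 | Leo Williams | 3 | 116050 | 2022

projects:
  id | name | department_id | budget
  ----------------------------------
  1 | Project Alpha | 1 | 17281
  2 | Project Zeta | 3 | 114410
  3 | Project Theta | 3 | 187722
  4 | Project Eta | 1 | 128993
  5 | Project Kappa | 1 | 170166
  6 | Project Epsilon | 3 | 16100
SELECT c.name, p.name AS department, c.budget FROM projects c JOIN departments p ON c.department_id = p.id ORDER BY c.budget DESC

Execution result:
name | department | budget
Project Theta | Operations | 187722
Project Kappa | Engineering | 170166
Project Eta | Engineering | 128993
Project Zeta | Operations | 114410
Project Alpha | Engineering | 17281
Project Epsilon | Operations | 16100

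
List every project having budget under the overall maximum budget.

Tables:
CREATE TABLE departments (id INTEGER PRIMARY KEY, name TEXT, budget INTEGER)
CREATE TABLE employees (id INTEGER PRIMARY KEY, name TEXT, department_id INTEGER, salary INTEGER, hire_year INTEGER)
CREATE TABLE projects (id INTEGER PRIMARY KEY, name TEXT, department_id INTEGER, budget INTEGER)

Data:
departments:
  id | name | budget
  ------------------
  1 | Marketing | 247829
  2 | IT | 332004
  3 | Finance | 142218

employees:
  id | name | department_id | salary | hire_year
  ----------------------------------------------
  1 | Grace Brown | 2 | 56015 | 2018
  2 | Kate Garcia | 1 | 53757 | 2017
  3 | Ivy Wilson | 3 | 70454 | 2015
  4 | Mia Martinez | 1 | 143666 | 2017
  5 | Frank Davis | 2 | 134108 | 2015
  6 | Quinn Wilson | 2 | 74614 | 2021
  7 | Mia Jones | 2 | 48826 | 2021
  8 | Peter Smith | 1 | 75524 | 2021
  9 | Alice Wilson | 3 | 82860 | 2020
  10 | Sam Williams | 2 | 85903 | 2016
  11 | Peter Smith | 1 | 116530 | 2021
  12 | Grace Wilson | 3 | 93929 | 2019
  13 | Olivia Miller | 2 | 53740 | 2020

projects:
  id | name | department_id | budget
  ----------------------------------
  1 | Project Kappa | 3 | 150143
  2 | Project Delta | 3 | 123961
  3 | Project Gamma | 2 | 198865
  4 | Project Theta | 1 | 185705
SELECT name, budget FROM projects WHERE budget < (SELECT MAX(budget) FROM projects)

Execution result:
name | budget
Project Kappa | 150143
Project Delta | 123961
Project Theta | 185705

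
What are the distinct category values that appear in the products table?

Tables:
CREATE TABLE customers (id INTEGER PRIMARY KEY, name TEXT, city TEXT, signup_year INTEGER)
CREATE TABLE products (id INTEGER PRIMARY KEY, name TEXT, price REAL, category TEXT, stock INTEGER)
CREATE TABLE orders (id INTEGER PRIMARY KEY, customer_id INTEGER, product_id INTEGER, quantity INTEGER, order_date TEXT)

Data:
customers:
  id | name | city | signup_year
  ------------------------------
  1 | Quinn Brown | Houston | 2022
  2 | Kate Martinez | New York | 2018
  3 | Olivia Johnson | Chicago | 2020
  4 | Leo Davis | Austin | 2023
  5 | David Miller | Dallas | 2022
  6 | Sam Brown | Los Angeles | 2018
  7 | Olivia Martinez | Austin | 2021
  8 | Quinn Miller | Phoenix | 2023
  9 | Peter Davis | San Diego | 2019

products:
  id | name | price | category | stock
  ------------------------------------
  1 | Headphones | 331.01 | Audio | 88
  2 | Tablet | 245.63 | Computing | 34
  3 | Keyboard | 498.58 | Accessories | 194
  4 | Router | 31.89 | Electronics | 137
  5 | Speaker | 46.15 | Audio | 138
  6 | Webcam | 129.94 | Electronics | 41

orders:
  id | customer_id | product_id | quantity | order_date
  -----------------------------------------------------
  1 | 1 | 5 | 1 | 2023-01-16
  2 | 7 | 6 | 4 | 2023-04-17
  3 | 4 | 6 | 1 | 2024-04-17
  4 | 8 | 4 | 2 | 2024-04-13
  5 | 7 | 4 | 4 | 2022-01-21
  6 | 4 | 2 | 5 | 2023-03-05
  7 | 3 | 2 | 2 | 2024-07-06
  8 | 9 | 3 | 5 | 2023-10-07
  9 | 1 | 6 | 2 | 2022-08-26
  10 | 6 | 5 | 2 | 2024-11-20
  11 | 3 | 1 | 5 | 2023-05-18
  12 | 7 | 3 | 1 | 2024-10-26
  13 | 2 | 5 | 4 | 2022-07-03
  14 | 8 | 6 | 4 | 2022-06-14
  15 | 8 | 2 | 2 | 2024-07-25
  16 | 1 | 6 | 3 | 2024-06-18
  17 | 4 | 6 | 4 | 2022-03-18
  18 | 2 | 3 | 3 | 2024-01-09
SELECT DISTINCT category FROM products

Execution result:
category
Audio
Computing
Accessories
Electronics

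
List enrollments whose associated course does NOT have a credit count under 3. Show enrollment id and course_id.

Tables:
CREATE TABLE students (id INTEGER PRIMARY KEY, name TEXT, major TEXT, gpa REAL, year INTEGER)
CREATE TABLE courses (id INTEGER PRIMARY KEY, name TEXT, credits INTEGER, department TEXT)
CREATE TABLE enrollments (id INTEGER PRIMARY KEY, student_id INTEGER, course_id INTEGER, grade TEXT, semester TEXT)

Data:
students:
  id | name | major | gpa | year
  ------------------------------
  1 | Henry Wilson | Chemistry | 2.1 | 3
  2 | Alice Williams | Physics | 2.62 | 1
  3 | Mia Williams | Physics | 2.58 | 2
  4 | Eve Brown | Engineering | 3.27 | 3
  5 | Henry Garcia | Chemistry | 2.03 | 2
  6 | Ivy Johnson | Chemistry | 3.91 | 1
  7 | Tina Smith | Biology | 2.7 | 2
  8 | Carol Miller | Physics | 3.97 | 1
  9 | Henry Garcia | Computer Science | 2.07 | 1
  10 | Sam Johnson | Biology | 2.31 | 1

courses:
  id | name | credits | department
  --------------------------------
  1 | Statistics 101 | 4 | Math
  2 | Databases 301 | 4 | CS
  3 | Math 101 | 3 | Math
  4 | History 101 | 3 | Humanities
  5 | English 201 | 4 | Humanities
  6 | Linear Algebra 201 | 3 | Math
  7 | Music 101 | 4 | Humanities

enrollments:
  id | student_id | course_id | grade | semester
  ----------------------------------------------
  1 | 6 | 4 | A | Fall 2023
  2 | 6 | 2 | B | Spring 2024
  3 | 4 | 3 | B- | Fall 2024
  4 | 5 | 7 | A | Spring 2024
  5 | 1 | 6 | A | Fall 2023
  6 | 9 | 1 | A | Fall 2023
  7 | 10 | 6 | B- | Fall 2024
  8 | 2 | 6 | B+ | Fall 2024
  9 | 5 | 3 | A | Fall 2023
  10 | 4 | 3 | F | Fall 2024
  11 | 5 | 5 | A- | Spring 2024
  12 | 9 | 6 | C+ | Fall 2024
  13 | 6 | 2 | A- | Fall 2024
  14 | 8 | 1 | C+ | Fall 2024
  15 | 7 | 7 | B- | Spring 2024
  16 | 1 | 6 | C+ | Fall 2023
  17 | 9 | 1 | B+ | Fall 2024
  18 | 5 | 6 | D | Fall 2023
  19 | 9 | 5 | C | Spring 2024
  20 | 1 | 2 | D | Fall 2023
SELECT id, course_id FROM enrollments WHERE course_id NOT IN (SELECT id FROM courses WHERE credits < 3)

Execution result:
id | course_id
1 | 4
2 | 2
3 | 3
4 | 7
5 | 6
6 | 1
7 | 6
8 | 6
9 | 3
10 | 3
11 | 5
12 | 6
13 | 2
14 | 1
15 | 7
16 | 6
17 | 1
18 | 6
19 | 5
20 | 2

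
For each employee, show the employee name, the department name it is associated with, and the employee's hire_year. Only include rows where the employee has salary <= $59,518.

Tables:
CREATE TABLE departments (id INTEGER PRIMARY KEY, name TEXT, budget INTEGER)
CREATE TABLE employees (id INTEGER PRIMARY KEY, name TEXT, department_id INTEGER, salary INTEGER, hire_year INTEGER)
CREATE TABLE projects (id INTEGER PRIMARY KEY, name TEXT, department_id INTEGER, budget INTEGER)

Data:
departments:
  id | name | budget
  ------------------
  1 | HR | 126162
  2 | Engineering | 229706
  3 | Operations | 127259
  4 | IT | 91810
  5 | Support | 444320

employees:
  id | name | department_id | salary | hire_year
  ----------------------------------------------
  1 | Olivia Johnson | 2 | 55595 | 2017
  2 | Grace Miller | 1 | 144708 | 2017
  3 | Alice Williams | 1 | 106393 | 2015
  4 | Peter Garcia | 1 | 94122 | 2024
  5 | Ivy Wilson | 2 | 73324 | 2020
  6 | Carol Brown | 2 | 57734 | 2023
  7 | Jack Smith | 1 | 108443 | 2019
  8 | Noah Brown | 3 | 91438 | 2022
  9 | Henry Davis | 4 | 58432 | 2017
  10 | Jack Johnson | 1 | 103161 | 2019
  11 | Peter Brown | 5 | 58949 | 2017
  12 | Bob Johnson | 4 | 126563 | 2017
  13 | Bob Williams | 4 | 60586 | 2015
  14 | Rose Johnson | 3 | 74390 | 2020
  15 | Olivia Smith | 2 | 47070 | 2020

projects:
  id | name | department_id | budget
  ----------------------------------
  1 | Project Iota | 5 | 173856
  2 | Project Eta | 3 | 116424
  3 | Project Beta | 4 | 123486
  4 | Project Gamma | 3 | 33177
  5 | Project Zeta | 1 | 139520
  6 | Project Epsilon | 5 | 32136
SELECT c.name, p.name AS department, c.hire_year FROM employees c JOIN departments p ON c.department_id = p.id WHERE c.salary <= 59518

Execution result:
name | department | hire_year
Olivia Johnson | Engineering | 2017
Carol Brown | Engineering | 2023
Henry Davis | IT | 2017
Peter Brown | Support | 2017
Olivia Smith | Engineering | 2020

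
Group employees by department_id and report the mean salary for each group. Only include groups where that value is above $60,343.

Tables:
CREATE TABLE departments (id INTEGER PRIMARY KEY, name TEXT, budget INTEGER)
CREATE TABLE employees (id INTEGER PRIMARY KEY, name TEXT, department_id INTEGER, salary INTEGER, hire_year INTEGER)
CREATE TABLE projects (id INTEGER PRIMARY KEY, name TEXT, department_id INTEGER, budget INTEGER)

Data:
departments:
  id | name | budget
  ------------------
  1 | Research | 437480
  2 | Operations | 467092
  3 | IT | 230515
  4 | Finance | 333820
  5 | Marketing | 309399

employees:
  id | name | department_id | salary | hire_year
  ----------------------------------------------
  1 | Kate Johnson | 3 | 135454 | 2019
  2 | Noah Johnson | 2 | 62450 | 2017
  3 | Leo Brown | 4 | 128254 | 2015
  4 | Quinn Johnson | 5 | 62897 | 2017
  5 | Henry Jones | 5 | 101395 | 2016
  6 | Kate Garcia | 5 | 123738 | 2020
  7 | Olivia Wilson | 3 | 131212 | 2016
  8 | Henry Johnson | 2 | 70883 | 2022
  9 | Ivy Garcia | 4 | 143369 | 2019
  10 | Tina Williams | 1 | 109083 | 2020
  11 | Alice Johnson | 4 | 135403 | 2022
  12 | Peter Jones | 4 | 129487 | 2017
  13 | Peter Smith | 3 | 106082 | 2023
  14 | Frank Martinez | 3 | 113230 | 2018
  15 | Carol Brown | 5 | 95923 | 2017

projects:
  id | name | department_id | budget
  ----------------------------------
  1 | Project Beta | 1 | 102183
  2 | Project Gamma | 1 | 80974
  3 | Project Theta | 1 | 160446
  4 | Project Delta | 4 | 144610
SELECT department_id, AVG(salary) AS avg_salary FROM employees GROUP BY department_id HAVING AVG(salary) > 60343

Execution result:
department_id | avg_salary
1 | 109083.00
2 | 66666.50
3 | 121494.50
4 | 134128.25
5 | 95988.25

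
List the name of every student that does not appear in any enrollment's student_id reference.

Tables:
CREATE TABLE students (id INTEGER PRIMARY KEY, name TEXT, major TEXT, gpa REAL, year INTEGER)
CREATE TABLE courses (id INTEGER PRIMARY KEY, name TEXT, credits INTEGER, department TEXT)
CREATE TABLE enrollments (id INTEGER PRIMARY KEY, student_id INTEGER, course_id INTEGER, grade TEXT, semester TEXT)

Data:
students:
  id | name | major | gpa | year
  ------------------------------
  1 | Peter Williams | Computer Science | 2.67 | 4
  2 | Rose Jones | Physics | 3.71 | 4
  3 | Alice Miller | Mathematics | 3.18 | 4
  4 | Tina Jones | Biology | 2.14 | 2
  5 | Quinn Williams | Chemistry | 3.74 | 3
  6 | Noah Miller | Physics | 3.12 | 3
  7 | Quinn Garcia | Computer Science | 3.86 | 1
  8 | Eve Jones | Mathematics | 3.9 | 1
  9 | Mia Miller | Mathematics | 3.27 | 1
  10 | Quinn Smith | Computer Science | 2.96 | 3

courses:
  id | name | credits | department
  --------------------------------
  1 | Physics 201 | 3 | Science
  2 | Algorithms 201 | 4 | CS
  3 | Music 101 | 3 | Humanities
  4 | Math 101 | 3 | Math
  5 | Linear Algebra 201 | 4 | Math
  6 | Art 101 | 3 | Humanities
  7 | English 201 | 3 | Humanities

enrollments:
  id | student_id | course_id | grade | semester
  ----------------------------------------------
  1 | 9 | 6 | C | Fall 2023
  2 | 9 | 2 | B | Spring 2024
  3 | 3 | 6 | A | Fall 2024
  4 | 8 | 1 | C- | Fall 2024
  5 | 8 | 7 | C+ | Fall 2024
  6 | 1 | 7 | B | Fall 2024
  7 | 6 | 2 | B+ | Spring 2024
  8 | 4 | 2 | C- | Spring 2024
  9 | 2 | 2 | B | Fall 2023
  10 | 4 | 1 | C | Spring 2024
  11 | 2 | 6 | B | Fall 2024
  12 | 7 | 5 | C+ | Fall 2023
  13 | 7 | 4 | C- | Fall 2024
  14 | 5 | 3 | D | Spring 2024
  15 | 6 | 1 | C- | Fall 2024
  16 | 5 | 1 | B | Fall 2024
SELECT p.name FROM students p LEFT JOIN enrollments c ON c.student_id = p.id WHERE c.id IS NULL

Execution result:
Quinn Smith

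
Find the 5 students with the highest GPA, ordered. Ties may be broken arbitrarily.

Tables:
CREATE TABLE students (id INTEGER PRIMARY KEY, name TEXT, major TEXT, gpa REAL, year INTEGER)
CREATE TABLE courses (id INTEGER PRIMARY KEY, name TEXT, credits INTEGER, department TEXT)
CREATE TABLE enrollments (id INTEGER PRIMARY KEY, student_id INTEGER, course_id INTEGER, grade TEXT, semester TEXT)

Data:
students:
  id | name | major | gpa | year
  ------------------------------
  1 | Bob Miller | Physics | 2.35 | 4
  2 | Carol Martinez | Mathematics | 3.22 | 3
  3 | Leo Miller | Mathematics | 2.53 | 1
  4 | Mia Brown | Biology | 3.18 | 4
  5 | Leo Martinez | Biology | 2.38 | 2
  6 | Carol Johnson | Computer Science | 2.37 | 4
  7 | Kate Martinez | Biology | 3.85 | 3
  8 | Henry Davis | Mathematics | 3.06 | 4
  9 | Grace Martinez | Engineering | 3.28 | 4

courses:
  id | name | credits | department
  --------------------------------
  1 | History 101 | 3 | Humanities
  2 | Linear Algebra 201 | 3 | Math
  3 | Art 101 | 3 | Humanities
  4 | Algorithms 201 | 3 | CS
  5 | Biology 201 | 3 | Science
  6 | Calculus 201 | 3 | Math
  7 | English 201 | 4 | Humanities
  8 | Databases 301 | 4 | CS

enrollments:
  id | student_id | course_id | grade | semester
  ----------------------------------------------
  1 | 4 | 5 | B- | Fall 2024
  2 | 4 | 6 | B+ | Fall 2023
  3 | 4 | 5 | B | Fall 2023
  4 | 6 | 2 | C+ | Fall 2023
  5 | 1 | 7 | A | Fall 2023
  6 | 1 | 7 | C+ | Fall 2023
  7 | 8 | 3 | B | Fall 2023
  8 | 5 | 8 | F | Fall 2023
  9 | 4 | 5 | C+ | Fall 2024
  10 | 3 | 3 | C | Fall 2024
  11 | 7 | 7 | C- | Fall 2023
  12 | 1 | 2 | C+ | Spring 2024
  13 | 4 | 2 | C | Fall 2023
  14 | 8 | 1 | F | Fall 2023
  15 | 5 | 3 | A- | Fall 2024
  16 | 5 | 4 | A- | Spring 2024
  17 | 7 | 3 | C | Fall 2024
SELECT name, gpa FROM students ORDER BY gpa DESC LIMIT 5

Execution result:
name | gpa
Kate Martinez | 3.85
Grace Martinez | 3.28
Carol Martinez | 3.22
Mia Brown | 3.18
Henry Davis | 3.06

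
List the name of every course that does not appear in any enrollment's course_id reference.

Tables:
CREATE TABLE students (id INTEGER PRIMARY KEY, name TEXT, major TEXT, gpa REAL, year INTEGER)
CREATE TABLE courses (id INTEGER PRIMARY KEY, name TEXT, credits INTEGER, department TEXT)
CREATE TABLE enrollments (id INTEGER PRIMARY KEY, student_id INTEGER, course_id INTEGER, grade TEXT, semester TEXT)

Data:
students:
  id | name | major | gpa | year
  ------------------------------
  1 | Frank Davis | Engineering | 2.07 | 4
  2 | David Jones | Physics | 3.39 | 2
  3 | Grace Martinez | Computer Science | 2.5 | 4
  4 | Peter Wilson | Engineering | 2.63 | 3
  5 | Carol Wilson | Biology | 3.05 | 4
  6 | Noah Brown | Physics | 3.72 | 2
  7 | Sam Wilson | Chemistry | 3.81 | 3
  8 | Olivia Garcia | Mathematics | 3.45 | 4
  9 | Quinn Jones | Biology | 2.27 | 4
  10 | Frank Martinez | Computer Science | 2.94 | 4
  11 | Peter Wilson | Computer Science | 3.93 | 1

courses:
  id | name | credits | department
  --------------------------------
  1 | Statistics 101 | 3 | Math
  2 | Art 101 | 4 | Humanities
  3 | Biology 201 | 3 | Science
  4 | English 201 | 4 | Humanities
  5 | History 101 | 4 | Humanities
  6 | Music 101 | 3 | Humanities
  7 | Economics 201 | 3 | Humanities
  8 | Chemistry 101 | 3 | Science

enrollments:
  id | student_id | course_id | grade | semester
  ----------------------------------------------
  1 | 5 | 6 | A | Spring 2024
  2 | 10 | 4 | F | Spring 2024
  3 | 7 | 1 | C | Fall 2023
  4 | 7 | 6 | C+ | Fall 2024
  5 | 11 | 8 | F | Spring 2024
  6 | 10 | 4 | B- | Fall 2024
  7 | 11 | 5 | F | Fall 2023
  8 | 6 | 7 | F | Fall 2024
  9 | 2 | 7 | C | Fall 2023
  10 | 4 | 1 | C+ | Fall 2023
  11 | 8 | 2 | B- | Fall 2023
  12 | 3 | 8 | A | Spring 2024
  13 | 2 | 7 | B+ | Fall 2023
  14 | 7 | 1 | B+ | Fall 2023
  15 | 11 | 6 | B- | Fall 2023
SELECT p.name FROM courses p LEFT JOIN enrollments c ON c.course_id = p.id WHERE c.id IS NULL

Execution result:
Biology 201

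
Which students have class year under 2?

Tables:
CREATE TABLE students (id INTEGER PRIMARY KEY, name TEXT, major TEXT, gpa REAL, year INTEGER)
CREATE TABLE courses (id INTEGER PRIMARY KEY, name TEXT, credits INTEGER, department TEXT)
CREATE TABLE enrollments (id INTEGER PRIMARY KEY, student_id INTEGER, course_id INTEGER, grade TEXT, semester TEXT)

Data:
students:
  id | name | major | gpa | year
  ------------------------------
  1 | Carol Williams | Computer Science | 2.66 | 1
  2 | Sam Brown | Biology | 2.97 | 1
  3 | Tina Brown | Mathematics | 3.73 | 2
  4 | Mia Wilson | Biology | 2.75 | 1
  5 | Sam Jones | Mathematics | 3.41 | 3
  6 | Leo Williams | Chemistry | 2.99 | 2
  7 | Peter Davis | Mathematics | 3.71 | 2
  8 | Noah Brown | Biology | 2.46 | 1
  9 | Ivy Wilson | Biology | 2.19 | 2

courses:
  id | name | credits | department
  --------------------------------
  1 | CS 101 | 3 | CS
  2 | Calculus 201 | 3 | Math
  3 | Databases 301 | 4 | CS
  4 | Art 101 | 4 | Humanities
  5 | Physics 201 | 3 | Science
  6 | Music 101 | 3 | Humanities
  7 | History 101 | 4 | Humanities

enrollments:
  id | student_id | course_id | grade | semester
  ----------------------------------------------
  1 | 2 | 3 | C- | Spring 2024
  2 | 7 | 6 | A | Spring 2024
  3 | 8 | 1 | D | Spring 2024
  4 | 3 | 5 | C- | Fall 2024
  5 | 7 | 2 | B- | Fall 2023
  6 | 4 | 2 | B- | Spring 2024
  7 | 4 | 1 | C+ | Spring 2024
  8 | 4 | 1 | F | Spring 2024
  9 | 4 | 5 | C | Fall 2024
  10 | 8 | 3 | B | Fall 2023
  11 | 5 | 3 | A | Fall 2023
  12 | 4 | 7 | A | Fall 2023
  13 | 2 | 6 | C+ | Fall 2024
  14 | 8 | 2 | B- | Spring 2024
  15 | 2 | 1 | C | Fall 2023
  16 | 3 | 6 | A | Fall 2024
SELECT name, year FROM students WHERE year < 2

Execution result:
name | year
Carol Williams | 1
Sam Brown | 1
Mia Wilson | 1
Noah Brown | 1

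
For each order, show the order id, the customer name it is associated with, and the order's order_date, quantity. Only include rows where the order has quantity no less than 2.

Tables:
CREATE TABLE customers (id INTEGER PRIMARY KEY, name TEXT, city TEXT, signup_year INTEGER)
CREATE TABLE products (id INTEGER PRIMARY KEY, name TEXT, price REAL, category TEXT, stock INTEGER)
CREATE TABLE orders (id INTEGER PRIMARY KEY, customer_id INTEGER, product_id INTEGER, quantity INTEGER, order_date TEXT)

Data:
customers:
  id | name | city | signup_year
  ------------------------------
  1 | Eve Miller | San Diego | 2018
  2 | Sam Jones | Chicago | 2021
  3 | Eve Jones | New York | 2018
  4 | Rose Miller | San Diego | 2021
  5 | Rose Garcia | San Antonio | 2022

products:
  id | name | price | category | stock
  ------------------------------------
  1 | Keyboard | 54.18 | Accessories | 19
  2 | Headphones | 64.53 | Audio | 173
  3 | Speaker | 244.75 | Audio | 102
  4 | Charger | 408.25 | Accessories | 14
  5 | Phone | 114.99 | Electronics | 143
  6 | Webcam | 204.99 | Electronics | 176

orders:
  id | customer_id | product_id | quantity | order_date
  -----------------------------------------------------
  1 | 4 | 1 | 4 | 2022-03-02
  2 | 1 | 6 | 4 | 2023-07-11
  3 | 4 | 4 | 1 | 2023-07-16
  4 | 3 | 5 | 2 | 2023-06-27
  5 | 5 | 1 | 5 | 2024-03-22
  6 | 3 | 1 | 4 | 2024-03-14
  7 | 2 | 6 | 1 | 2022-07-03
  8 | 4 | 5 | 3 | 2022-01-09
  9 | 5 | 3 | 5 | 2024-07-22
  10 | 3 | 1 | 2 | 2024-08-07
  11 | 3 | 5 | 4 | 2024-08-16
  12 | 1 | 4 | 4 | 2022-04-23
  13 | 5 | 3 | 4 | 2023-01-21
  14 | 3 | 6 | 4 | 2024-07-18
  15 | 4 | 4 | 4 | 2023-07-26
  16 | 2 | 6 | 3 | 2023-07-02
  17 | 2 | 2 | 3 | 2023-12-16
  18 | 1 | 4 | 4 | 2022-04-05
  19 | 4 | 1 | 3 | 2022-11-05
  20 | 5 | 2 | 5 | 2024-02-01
SELECT c.id, p.name AS customer, c.order_date, c.quantity FROM orders c JOIN customers p ON c.customer_id = p.id WHERE c.quantity >= 2

Execution result:
id | customer | order_date | quantity
1 | Rose Miller | 2022-03-02 | 4
2 | Eve Miller | 2023-07-11 | 4
4 | Eve Jones | 2023-06-27 | 2
5 | Rose Garcia | 2024-03-22 | 5
6 | Eve Jones | 2024-03-14 | 4
8 | Rose Miller | 2022-01-09 | 3
9 | Rose Garcia | 2024-07-22 | 5
10 | Eve Jones | 2024-08-07 | 2
11 | Eve Jones | 2024-08-16 | 4
12 | Eve Miller | 2022-04-23 | 4
13 | Rose Garcia | 2023-01-21 | 4
14 | Eve Jones | 2024-07-18 | 4
15 | Rose Miller | 2023-07-26 | 4
16 | Sam Jones | 2023-07-02 | 3
17 | Sam Jones | 2023-12-16 | 3
18 | Eve Miller | 2022-04-05 | 4
19 | Rose Miller | 2022-11-05 | 3
20 | Rose Garcia | 2024-02-01 | 5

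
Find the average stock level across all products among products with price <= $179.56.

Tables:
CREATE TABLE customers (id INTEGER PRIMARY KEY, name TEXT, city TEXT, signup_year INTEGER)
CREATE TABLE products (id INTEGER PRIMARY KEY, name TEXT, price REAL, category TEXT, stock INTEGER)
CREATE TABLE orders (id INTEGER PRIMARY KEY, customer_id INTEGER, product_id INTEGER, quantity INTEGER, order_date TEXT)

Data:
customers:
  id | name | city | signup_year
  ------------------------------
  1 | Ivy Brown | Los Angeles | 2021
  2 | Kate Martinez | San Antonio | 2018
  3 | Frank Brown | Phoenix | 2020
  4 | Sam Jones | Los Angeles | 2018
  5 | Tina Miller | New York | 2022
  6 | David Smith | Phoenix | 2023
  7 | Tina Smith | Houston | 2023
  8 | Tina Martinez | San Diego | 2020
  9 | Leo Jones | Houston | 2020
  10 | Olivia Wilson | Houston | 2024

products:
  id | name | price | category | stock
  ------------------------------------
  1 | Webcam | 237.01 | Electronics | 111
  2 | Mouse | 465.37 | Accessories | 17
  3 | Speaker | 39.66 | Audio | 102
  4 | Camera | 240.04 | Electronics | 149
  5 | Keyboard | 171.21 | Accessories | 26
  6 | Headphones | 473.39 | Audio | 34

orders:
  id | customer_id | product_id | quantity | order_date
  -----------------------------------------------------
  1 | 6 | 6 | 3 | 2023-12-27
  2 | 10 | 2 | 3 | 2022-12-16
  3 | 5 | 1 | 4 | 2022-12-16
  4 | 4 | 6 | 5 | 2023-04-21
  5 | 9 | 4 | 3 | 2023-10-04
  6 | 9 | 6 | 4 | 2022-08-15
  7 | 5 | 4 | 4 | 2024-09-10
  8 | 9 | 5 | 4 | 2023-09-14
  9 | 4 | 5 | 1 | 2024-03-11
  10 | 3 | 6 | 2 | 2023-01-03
SELECT AVG(stock) FROM products WHERE price <= 179.56

Execution result:
64.00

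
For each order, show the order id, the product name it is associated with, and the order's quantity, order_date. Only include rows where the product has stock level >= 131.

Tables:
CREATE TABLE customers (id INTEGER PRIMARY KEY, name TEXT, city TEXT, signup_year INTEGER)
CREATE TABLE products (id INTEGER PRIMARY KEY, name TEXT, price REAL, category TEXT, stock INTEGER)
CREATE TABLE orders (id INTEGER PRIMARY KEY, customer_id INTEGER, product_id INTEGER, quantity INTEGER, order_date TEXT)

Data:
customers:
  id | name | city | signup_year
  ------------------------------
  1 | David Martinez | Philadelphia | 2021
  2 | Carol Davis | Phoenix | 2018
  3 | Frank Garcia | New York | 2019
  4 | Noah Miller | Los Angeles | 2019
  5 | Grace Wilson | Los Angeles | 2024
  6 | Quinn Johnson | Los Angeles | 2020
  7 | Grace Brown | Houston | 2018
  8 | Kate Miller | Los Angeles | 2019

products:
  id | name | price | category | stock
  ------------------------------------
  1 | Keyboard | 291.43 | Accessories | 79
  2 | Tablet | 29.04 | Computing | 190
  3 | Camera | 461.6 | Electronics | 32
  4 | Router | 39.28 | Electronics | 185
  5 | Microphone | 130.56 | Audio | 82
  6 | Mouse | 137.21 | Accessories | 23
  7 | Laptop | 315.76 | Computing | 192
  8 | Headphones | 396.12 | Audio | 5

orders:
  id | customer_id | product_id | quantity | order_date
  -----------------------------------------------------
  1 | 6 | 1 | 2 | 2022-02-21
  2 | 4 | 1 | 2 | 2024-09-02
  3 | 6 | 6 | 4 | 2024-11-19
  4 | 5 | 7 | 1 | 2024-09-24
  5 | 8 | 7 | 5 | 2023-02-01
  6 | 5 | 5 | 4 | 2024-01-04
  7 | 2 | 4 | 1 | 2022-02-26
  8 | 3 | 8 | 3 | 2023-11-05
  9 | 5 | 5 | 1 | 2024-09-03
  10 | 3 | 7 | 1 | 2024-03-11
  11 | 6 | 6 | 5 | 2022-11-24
SELECT c.id, p.name AS product, c.quantity, c.order_date FROM orders c JOIN products p ON c.product_id = p.id WHERE p.stock >= 131

Execution result:
id | product | quantity | order_date
4 | Laptop | 1 | 2024-09-24
5 | Laptop | 5 | 2023-02-01
7 | Router | 1 | 2022-02-26
10 | Laptop | 1 | 2024-03-11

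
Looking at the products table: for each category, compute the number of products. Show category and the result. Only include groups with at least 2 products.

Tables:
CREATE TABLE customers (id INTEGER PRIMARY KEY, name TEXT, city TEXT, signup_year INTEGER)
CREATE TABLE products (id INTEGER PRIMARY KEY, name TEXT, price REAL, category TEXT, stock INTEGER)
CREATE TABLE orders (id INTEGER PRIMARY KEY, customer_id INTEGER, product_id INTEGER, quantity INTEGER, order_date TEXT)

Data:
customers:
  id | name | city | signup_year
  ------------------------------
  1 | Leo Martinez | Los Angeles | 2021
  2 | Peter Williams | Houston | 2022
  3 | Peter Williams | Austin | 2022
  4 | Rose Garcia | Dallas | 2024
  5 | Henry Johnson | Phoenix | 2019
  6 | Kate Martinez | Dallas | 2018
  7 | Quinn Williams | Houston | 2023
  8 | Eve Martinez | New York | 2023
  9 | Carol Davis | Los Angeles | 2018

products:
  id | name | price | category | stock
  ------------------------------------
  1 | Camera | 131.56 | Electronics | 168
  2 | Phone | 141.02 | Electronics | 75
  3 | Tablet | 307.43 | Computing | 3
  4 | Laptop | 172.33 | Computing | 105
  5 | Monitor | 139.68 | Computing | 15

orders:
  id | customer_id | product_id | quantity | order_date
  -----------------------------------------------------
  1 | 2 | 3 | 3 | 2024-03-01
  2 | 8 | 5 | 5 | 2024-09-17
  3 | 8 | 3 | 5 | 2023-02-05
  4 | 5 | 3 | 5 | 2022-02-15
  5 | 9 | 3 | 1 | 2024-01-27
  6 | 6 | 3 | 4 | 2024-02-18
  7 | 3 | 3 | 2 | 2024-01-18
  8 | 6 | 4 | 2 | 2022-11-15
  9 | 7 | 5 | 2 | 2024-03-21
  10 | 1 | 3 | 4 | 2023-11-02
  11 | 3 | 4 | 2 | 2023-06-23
SELECT category, COUNT(*) AS n FROM products GROUP BY category HAVING COUNT(*) >= 2

Execution result:
category | n
Computing | 3
Electronics | 2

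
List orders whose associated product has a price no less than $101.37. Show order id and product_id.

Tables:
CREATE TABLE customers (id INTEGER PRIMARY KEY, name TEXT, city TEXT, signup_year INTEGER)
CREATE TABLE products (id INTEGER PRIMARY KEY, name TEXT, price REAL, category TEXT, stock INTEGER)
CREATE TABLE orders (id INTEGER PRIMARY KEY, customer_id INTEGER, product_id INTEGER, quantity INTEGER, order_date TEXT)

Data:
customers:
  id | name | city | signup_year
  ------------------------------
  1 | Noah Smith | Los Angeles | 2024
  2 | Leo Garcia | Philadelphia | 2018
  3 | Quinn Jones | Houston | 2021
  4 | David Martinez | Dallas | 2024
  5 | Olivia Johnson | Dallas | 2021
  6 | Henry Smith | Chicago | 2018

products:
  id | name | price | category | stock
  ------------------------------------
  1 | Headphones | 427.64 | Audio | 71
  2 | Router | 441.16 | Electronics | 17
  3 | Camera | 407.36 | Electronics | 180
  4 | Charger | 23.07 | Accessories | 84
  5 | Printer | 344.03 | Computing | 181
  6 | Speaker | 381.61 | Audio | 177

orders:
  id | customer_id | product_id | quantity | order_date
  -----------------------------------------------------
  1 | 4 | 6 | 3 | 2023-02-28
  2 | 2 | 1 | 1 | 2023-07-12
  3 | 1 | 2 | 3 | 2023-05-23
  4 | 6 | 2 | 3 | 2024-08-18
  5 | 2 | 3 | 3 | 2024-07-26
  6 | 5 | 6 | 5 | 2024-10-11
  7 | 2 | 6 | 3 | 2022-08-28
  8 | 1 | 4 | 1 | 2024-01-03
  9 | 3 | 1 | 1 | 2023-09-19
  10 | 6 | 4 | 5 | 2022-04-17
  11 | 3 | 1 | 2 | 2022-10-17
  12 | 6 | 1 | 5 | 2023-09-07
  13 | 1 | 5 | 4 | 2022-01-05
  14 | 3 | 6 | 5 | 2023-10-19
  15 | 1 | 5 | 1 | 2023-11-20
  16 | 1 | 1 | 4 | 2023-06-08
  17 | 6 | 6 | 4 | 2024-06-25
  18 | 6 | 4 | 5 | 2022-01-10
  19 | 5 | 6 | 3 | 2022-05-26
SELECT id, product_id FROM orders WHERE product_id IN (SELECT id FROM products WHERE price >= 101.37)

Execution result:
id | product_id
1 | 6
2 | 1
3 | 2
4 | 2
5 | 3
6 | 6
7 | 6
9 | 1
11 | 1
12 | 1
13 | 5
14 | 6
15 | 5
16 | 1
17 | 6
19 | 6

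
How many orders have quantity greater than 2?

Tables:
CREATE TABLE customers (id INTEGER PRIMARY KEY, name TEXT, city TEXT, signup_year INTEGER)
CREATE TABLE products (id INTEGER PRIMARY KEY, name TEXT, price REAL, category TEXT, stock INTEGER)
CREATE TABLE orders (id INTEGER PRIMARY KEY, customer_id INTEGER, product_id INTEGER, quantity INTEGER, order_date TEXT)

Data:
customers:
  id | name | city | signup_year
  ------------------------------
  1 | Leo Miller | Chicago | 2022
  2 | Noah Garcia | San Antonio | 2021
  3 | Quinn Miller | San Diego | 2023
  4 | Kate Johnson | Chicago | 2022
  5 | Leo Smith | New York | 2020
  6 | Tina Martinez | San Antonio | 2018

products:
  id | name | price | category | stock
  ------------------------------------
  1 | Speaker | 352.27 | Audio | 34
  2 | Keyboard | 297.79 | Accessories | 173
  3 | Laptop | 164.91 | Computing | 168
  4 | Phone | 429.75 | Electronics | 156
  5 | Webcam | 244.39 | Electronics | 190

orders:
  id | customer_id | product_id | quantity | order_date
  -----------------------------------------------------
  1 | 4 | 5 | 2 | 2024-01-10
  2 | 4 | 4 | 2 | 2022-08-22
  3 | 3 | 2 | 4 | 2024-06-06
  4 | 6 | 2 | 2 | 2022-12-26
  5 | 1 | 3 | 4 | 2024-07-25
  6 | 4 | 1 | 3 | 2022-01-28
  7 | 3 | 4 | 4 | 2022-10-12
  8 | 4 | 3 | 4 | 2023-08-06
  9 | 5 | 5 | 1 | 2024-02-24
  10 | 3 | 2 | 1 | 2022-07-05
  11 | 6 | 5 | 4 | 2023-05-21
SELECT COUNT(*) FROM orders WHERE quantity > 2

Execution result:
6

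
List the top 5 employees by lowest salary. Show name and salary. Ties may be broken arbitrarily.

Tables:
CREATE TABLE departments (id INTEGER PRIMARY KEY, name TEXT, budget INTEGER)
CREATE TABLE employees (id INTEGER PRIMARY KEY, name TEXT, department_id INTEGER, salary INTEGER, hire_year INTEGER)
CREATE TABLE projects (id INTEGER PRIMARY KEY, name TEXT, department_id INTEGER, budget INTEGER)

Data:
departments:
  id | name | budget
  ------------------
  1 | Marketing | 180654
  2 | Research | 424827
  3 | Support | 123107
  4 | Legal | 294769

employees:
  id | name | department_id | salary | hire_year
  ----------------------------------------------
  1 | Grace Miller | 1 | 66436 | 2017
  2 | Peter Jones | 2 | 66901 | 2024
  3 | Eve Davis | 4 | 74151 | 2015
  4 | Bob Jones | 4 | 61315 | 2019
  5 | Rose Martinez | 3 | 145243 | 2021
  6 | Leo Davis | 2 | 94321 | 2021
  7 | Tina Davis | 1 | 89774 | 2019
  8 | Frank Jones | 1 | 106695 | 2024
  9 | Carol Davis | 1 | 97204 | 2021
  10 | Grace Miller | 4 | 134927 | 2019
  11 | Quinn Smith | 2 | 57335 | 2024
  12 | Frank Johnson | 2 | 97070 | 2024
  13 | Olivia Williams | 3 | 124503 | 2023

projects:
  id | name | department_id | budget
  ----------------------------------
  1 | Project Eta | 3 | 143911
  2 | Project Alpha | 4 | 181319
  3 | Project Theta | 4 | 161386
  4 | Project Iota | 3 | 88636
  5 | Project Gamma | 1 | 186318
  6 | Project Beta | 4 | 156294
SELECT name, salary FROM employees ORDER BY salary ASC LIMIT 5

Execution result:
name | salary
Quinn Smith | 57335
Bob Jones | 61315
Grace Miller | 66436
Peter Jones | 66901
Eve Davis | 74151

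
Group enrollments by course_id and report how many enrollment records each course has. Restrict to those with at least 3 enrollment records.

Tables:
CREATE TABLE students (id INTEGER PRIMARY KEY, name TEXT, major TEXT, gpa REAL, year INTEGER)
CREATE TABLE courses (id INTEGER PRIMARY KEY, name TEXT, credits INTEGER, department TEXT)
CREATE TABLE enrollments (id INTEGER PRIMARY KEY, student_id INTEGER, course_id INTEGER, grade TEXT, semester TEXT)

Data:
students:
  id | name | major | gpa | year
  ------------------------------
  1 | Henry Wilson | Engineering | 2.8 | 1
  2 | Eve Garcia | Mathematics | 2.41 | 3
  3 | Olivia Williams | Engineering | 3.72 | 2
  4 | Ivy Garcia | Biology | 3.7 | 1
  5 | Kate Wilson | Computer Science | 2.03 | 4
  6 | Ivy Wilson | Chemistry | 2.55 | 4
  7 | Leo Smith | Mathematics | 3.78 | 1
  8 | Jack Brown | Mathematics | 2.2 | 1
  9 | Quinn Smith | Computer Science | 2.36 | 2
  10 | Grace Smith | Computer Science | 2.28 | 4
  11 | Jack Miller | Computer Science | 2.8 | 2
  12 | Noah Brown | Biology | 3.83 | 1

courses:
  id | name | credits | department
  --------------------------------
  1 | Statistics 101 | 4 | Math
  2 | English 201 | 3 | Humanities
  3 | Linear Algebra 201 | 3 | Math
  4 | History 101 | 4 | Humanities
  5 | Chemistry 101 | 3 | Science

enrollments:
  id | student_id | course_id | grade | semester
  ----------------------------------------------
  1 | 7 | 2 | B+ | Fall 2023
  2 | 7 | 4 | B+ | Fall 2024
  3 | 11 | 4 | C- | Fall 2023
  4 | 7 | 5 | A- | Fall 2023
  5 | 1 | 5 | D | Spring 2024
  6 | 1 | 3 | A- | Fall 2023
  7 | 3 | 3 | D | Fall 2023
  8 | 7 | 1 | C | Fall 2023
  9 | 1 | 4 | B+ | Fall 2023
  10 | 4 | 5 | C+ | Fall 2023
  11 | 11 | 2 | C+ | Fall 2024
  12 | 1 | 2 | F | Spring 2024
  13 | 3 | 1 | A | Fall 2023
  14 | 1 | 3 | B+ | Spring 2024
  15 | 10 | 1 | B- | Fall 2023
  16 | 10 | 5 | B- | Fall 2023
SELECT course_id, COUNT(*) AS enrollment_count FROM enrollments GROUP BY course_id HAVING COUNT(*) >= 3

Execution result:
course_id | enrollment_count
1 | 3
2 | 3
3 | 3
4 | 3
5 | 4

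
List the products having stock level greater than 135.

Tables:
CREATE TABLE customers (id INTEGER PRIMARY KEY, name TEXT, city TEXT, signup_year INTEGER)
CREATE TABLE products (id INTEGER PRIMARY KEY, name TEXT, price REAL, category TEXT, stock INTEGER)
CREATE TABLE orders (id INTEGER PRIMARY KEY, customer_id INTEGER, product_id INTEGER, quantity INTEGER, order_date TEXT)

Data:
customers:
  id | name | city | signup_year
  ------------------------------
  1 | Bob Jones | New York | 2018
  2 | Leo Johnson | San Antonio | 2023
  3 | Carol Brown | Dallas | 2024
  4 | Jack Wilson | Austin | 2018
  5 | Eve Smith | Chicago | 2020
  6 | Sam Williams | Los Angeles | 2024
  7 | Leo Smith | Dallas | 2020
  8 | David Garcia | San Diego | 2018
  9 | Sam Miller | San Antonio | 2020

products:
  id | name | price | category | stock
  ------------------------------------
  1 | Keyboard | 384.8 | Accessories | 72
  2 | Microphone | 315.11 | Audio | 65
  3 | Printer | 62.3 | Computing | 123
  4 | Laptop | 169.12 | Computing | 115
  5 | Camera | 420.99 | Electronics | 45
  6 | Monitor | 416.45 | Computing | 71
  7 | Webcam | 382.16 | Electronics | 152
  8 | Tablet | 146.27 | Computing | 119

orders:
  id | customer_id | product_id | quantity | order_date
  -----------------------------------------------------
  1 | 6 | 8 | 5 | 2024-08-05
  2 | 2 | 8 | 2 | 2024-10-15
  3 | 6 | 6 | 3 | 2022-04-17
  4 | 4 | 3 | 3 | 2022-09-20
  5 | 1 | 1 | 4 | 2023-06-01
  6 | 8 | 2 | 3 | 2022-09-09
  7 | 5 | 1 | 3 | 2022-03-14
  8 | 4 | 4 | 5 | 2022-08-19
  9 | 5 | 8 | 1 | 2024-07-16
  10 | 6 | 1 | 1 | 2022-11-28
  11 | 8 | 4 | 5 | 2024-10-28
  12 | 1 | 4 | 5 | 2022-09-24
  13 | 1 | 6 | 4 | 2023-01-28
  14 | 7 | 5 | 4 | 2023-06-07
SELECT name, stock FROM products WHERE stock > 135

Execution result:
name | stock
Webcam | 152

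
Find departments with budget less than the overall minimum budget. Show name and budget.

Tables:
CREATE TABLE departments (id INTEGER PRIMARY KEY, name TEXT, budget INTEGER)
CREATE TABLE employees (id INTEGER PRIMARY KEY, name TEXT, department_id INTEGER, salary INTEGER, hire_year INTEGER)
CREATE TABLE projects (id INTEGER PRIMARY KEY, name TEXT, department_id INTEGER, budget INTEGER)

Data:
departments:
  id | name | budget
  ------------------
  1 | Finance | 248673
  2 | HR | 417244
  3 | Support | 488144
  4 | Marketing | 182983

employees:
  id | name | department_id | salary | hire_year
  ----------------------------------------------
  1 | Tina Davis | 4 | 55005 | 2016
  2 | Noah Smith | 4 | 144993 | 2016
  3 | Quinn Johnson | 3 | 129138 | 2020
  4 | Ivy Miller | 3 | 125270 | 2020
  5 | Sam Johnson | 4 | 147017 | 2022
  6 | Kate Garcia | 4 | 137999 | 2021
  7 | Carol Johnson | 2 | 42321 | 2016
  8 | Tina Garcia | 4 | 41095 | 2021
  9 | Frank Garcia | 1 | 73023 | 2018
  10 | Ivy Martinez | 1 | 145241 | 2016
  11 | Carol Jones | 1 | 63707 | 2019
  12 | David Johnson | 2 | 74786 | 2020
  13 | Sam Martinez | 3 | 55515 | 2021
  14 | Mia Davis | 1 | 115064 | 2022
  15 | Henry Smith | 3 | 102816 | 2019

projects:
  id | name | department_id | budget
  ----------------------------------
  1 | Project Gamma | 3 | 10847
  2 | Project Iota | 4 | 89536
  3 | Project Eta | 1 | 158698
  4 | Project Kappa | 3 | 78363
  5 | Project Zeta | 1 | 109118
SELECT name, budget FROM departments WHERE budget < (SELECT MIN(budget) FROM departments)

Execution result:
(no rows)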